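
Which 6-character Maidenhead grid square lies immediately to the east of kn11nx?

KN11ox

Longitude subsquare n = 13; +1 → 14 = o.
The latitude characters are unchanged.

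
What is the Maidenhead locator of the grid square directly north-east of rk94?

AK05

Longitude square 9; +1 → 10, wraps to 0, carry into field.
Longitude field R = 17; +1 → 18, wraps to 0 = A, wrapping around the antimeridian.
Latitude square 4; +1 → 5.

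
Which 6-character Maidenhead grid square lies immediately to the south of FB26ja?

Latitude subsquare a = 0; −1 → -1, wraps to 23 = x, carry into square.
Latitude square 6; −1 → 5.
The longitude characters are unchanged.

FB25jx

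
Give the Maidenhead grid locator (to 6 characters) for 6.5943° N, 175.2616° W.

Offset from 180°W / 90°S: lon 4.7384°, lat 96.5943°.
Field: lon ⌊4.7384/20⌋ = 0 → A; lat ⌊96.5943/10⌋ = 9 → J.
Square: lon ⌊4.7384/2⌋ = 2; lat ⌊6.5943/1⌋ = 6.
Subsquare: lon ⌊0.7384/0.0833333⌋ = 8 → i; lat ⌊0.5943/0.0416667⌋ = 14 → o.

AJ26io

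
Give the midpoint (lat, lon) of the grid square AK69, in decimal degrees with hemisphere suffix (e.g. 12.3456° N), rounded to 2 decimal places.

Field A=0, K=10: +0·20° lon, +10·10° lat → SW at lon -180°, lat 10°.
Square 6, 9: +6·2° lon, +9·1° lat → SW at lon -168°, lat 19°.
Cell spans 2° lon × 1° lat. Centre is SW corner plus half of each.
latitude 19.50° N, longitude 167.00° W.

19.50° N, 167.00° W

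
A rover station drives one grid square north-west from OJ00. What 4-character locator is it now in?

NJ91

Longitude square 0; −1 → -1, wraps to 9, carry into field.
Longitude field O = 14; −1 → 13 = N.
Latitude square 0; +1 → 1.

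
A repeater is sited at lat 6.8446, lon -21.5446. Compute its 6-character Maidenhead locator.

HJ96fu

Add 180° to longitude and 90° to latitude: 158.4554, 96.8446.
Field: 158.4554/20 → 7 → H, 96.8446/10 → 9 → J; chars HJ.
Square: 18.4554/2 → 9, 6.8446/1 → 6; chars 96.
Subsquare: 0.4554/0.0833333 → 5 → f, 0.8446/0.0416667 → 20 → u; chars fu.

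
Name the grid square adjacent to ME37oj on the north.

ME37ok

Latitude subsquare j = 9; +1 → 10 = k.
The longitude characters are unchanged.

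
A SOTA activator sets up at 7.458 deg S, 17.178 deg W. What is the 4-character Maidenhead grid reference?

II12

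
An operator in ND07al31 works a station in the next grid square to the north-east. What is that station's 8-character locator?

ND07al42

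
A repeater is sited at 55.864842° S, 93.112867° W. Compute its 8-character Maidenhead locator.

Shift to the Maidenhead origin (180°W, 90°S): lon 86.88713, lat 34.13516.
Field: lon ⌊86.88713/20⌋ = 4 → E; lat ⌊34.13516/10⌋ = 3 → D.
Square: lon ⌊6.88713/2⌋ = 3; lat ⌊4.13516/1⌋ = 4.
Subsquare: lon ⌊0.88713/0.0833333⌋ = 10 → k; lat ⌊0.13516/0.0416667⌋ = 3 → d.
Extended square: lon ⌊0.05380/0.00833333⌋ = 6; lat ⌊0.01016/0.00416667⌋ = 2.

ED34kd62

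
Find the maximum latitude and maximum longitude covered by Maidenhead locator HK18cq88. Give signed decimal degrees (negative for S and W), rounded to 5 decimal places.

18.70417, -37.75833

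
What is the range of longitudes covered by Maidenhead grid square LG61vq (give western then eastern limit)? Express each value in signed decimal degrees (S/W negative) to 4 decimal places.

Field L=11, G=6: +11·20° lon, +6·10° lat → SW at lon 40°, lat -30°.
Square 6, 1: +6·2° lon, +1·1° lat → SW at lon 52°, lat -29°.
Subsquare v=21, q=16: +21·0.0833333° lon, +16·0.0416667° lat → SW at lon 53.75°, lat -28.3333°.
Cell spans 0.0833333° lon × 0.0416667° lat.
west 53.7500, east 53.8333.

53.7500, 53.8333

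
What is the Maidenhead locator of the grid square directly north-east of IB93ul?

IB93vm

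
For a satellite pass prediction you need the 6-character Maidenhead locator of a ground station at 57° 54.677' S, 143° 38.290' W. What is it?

Shift to the Maidenhead origin (180°W, 90°S): lon 36.3618, lat 32.0887.
Field: 36.3618/20 → 1 → B, 32.0887/10 → 3 → D; chars BD.
Square: 16.3618/2 → 8, 2.0887/1 → 2; chars 82.
Subsquare: 0.3618/0.0833333 → 4 → e, 0.0887/0.0416667 → 2 → c; chars ec.

BD82ec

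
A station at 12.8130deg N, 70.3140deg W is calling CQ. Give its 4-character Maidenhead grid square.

FK42

Offset from 180°W / 90°S: lon 109.69°, lat 102.81°.
Field (20°×10°, letters A–R): lon ⌊109.69/20⌋ = 5 → F; lat ⌊102.81/10⌋ = 10 → K.
Square (2°×1°, digits 0–9): lon ⌊9.69/2⌋ = 4; lat ⌊2.81/1⌋ = 2.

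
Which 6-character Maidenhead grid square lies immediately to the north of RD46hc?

Latitude subsquare c = 2; +1 → 3 = d.
The longitude characters are unchanged.

RD46hd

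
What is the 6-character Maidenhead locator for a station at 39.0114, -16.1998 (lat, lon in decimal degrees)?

Shift to the Maidenhead origin (180°W, 90°S): lon 163.8002, lat 129.0114.
Field: lon ⌊163.8002/20⌋ = 8 → I; lat ⌊129.0114/10⌋ = 12 → M.
Square: lon ⌊3.8002/2⌋ = 1; lat ⌊9.0114/1⌋ = 9.
Subsquare: lon ⌊1.8002/0.0833333⌋ = 21 → v; lat ⌊0.0114/0.0416667⌋ = 0 → a.

IM19va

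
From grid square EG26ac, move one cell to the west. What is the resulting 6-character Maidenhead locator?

EG16xc

Longitude subsquare a = 0; −1 → -1, wraps to 23 = x, carry into square.
Longitude square 2; −1 → 1.
The latitude characters are unchanged.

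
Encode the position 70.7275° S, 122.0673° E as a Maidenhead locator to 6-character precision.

Shift to the Maidenhead origin (180°W, 90°S): lon 302.0673, lat 19.2725.
Field: lon ⌊302.0673/20⌋ = 15 → P; lat ⌊19.2725/10⌋ = 1 → B.
Square: lon ⌊2.0673/2⌋ = 1; lat ⌊9.2725/1⌋ = 9.
Subsquare: lon ⌊0.0673/0.0833333⌋ = 0 → a; lat ⌊0.2725/0.0416667⌋ = 6 → g.

PB19ag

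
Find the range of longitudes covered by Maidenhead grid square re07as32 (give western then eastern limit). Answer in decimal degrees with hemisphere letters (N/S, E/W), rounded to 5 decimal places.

160.02500° E, 160.03333° E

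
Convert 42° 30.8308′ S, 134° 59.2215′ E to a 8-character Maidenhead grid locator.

Shift to the Maidenhead origin (180°W, 90°S): lon 314.98703, lat 47.48615.
Field: 314.98703/20 → 15 → P, 47.48615/10 → 4 → E; chars PE.
Square: 14.98703/2 → 7, 7.48615/1 → 7; chars 77.
Subsquare: 0.98703/0.0833333 → 11 → l, 0.48615/0.0416667 → 11 → l; chars ll.
Extended square: 0.07036/0.00833333 → 8, 0.02782/0.00416667 → 6; chars 86.

PE77ll86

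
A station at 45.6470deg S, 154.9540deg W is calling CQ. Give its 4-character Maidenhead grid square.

BE24

Offset from 180°W / 90°S: lon 25.05°, lat 44.35°.
Field (20°×10°, letters A–R): lon ⌊25.05/20⌋ = 1 → B; lat ⌊44.35/10⌋ = 4 → E.
Square (2°×1°, digits 0–9): lon ⌊5.05/2⌋ = 2; lat ⌊4.35/1⌋ = 4.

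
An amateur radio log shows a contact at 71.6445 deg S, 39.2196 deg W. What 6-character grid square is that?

HB08ji

Add 180° to longitude and 90° to latitude: 140.7804, 18.3555.
Field: lon ⌊140.7804/20⌋ = 7 → H; lat ⌊18.3555/10⌋ = 1 → B.
Square: lon ⌊0.7804/2⌋ = 0; lat ⌊8.3555/1⌋ = 8.
Subsquare: lon ⌊0.7804/0.0833333⌋ = 9 → j; lat ⌊0.3555/0.0416667⌋ = 8 → i.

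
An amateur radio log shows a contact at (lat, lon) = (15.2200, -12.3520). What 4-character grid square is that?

IK35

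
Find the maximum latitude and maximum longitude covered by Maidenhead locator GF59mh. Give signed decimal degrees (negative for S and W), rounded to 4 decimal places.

Field G=6, F=5: +6·20° lon, +5·10° lat → SW at lon -60°, lat -40°.
Square 5, 9: +5·2° lon, +9·1° lat → SW at lon -50°, lat -31°.
Subsquare m=12, h=7: +12·0.0833333° lon, +7·0.0416667° lat → SW at lon -49°, lat -30.7083°.
Cell spans 0.0833333° lon × 0.0416667° lat. NE corner is SW corner plus one full cell.
latitude -30.6667, longitude -48.9167.

-30.6667, -48.9167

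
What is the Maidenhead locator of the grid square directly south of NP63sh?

Latitude subsquare h = 7; −1 → 6 = g.
The longitude characters are unchanged.

NP63sg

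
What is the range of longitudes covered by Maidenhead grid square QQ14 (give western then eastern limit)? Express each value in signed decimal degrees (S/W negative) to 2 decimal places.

142.00, 144.00

Field Q=16, Q=16: +16·20° lon, +16·10° lat → SW at lon 140°, lat 70°.
Square 1, 4: +1·2° lon, +4·1° lat → SW at lon 142°, lat 74°.
Cell spans 2° lon × 1° lat.
west 142.00, east 144.00.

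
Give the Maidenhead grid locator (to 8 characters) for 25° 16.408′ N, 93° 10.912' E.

Shift to the Maidenhead origin (180°W, 90°S): lon 273.18187, lat 115.27347.
Field: 273.18187/20 → 13 → N, 115.27347/10 → 11 → L; chars NL.
Square: 13.18187/2 → 6, 5.27347/1 → 5; chars 65.
Subsquare: 1.18187/0.0833333 → 14 → o, 0.27347/0.0416667 → 6 → g; chars og.
Extended square: 0.01520/0.00833333 → 1, 0.02347/0.00416667 → 5; chars 15.

NL65og15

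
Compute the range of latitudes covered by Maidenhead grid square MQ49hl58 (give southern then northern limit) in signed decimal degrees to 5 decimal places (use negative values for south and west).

79.49167, 79.49583

Field M=12, Q=16: +12·20° lon, +16·10° lat → SW at lon 60°, lat 70°.
Square 4, 9: +4·2° lon, +9·1° lat → SW at lon 68°, lat 79°.
Subsquare h=7, l=11: +7·0.0833333° lon, +11·0.0416667° lat → SW at lon 68.5833°, lat 79.4583°.
Extended square 5, 8: +5·0.00833333° lon, +8·0.00416667° lat → SW at lon 68.625°, lat 79.4917°.
Cell spans 0.00833333° lon × 0.00416667° lat.
south 79.49167, north 79.49583.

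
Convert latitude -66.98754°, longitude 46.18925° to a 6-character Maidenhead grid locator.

Shift to the Maidenhead origin (180°W, 90°S): lon 226.1893, lat 23.0125.
Field (20°×10°, letters A–R): 226.1893/20 → 11 → L, 23.0125/10 → 2 → C; chars LC.
Square (2°×1°, digits 0–9): 6.1893/2 → 3, 3.0125/1 → 3; chars 33.
Subsquare (5′×2.5′, letters a–x): 0.1893/0.0833333 → 2 → c, 0.0125/0.0416667 → 0 → a; chars ca.

LC33ca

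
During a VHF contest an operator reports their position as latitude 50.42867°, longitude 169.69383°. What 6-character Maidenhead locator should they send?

Offset from 180°W / 90°S: lon 349.6938°, lat 140.4287°.
Field: lon ⌊349.6938/20⌋ = 17 → R; lat ⌊140.4287/10⌋ = 14 → O.
Square: lon ⌊9.6938/2⌋ = 4; lat ⌊0.4287/1⌋ = 0.
Subsquare: lon ⌊1.6938/0.0833333⌋ = 20 → u; lat ⌊0.4287/0.0416667⌋ = 10 → k.

RO40uk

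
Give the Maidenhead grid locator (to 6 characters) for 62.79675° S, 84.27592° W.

EC77ue

Add 180° to longitude and 90° to latitude: 95.7241, 27.2032.
Field: lon ⌊95.7241/20⌋ = 4 → E; lat ⌊27.2032/10⌋ = 2 → C.
Square: lon ⌊15.7241/2⌋ = 7; lat ⌊7.2032/1⌋ = 7.
Subsquare: lon ⌊1.7241/0.0833333⌋ = 20 → u; lat ⌊0.2032/0.0416667⌋ = 4 → e.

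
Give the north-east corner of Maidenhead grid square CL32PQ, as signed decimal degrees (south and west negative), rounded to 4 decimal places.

Field C=2, L=11: +2·20° lon, +11·10° lat → SW at lon -140°, lat 20°.
Square 3, 2: +3·2° lon, +2·1° lat → SW at lon -134°, lat 22°.
Subsquare p=15, q=16: +15·0.0833333° lon, +16·0.0416667° lat → SW at lon -132.75°, lat 22.6667°.
Cell spans 0.0833333° lon × 0.0416667° lat. NE corner is SW corner plus one full cell.
latitude 22.7083, longitude -132.6667.

22.7083, -132.6667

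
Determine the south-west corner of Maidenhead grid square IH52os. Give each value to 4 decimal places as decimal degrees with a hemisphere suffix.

Field I=8, H=7: +8·20° lon, +7·10° lat → SW at lon -20°, lat -20°.
Square 5, 2: +5·2° lon, +2·1° lat → SW at lon -10°, lat -18°.
Subsquare o=14, s=18: +14·0.0833333° lon, +18·0.0416667° lat → SW at lon -8.83333°, lat -17.25°.
latitude 17.2500° S, longitude 8.8333° W.

17.2500° S, 8.8333° W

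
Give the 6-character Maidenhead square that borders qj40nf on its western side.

QJ40mf

Longitude subsquare n = 13; −1 → 12 = m.
The latitude characters are unchanged.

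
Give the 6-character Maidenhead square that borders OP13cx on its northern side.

Latitude subsquare x = 23; +1 → 24, wraps to 0 = a, carry into square.
Latitude square 3; +1 → 4.
The longitude characters are unchanged.

OP14ca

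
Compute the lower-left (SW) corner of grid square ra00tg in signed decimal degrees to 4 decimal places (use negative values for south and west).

-89.7500, 161.5833

Field R=17, A=0: +17·20° lon, +0·10° lat → SW at lon 160°, lat -90°.
Square 0, 0: +0·2° lon, +0·1° lat → SW at lon 160°, lat -90°.
Subsquare t=19, g=6: +19·0.0833333° lon, +6·0.0416667° lat → SW at lon 161.583°, lat -89.75°.
latitude -89.7500, longitude 161.5833.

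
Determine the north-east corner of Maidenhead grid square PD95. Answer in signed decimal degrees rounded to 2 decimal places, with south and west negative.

-54.00, 140.00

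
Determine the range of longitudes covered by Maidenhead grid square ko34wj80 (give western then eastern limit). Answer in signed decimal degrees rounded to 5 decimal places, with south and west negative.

Field K=10, O=14: +10·20° lon, +14·10° lat → SW at lon 20°, lat 50°.
Square 3, 4: +3·2° lon, +4·1° lat → SW at lon 26°, lat 54°.
Subsquare w=22, j=9: +22·0.0833333° lon, +9·0.0416667° lat → SW at lon 27.8333°, lat 54.375°.
Extended square 8, 0: +8·0.00833333° lon, +0·0.00416667° lat → SW at lon 27.9°, lat 54.375°.
Cell spans 0.00833333° lon × 0.00416667° lat.
west 27.90000, east 27.90833.

27.90000, 27.90833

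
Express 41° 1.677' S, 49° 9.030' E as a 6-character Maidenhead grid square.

LE48nx

Shift to the Maidenhead origin (180°W, 90°S): lon 229.1505, lat 48.9721.
Field: lon ⌊229.1505/20⌋ = 11 → L; lat ⌊48.9721/10⌋ = 4 → E.
Square: lon ⌊9.1505/2⌋ = 4; lat ⌊8.9721/1⌋ = 8.
Subsquare: lon ⌊1.1505/0.0833333⌋ = 13 → n; lat ⌊0.9721/0.0416667⌋ = 23 → x.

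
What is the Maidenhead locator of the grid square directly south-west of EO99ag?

EO89xf

Longitude subsquare a = 0; −1 → -1, wraps to 23 = x, carry into square.
Longitude square 9; −1 → 8.
Latitude subsquare g = 6; −1 → 5 = f.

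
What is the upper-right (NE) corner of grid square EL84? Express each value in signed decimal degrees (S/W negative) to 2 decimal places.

25.00, -82.00

Field E=4, L=11: +4·20° lon, +11·10° lat → SW at lon -100°, lat 20°.
Square 8, 4: +8·2° lon, +4·1° lat → SW at lon -84°, lat 24°.
Cell spans 2° lon × 1° lat. NE corner is SW corner plus one full cell.
latitude 25.00, longitude -82.00.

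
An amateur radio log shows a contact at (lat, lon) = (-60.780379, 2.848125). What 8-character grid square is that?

JC19kf12

Offset from 180°W / 90°S: lon 182.84813°, lat 29.21962°.
Field: 182.84813/20 → 9 → J, 29.21962/10 → 2 → C; chars JC.
Square: 2.84813/2 → 1, 9.21962/1 → 9; chars 19.
Subsquare: 0.84813/0.0833333 → 10 → k, 0.21962/0.0416667 → 5 → f; chars kf.
Extended square: 0.01479/0.00833333 → 1, 0.01129/0.00416667 → 2; chars 12.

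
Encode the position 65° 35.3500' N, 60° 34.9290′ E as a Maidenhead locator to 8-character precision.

MP05go91

Shift to the Maidenhead origin (180°W, 90°S): lon 240.58215, lat 155.58917.
Field (20°×10°, letters A–R): 240.58215/20 → 12 → M, 155.58917/10 → 15 → P; chars MP.
Square (2°×1°, digits 0–9): 0.58215/2 → 0, 5.58917/1 → 5; chars 05.
Subsquare (5′×2.5′, letters a–x): 0.58215/0.0833333 → 6 → g, 0.58917/0.0416667 → 14 → o; chars go.
Extended square (30″×15″, digits 0–9): 0.08215/0.00833333 → 9, 0.00583/0.00416667 → 1; chars 91.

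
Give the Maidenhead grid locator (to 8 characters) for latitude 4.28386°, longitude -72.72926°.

FJ34pg28

Add 180° to longitude and 90° to latitude: 107.27074, 94.28386.
Field: 107.27074/20 → 5 → F, 94.28386/10 → 9 → J; chars FJ.
Square: 7.27074/2 → 3, 4.28386/1 → 4; chars 34.
Subsquare: 1.27074/0.0833333 → 15 → p, 0.28386/0.0416667 → 6 → g; chars pg.
Extended square: 0.02074/0.00833333 → 2, 0.03386/0.00416667 → 8; chars 28.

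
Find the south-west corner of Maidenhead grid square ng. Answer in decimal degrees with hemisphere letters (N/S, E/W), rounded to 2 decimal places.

30.00° S, 80.00° E

Field N=13, G=6: +13·20° lon, +6·10° lat → SW at lon 80°, lat -30°.
latitude 30.00° S, longitude 80.00° E.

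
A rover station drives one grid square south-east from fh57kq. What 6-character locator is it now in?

FH57lp

Longitude subsquare k = 10; +1 → 11 = l.
Latitude subsquare q = 16; −1 → 15 = p.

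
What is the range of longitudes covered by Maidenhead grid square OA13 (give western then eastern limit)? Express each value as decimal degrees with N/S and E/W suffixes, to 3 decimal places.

102.000° E, 104.000° E

Field O=14, A=0: +14·20° lon, +0·10° lat → SW at lon 100°, lat -90°.
Square 1, 3: +1·2° lon, +3·1° lat → SW at lon 102°, lat -87°.
Cell spans 2° lon × 1° lat.
west 102.000° E, east 104.000° E.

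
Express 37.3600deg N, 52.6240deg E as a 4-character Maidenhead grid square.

LM67

Shift to the Maidenhead origin (180°W, 90°S): lon 232.62, lat 127.36.
Field (20°×10°, letters A–R): lon ⌊232.62/20⌋ = 11 → L; lat ⌊127.36/10⌋ = 12 → M.
Square (2°×1°, digits 0–9): lon ⌊12.62/2⌋ = 6; lat ⌊7.36/1⌋ = 7.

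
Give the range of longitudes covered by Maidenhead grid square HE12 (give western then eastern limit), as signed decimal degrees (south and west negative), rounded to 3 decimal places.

-38.000, -36.000

Field H=7, E=4: +7·20° lon, +4·10° lat → SW at lon -40°, lat -50°.
Square 1, 2: +1·2° lon, +2·1° lat → SW at lon -38°, lat -48°.
Cell spans 2° lon × 1° lat.
west -38.000, east -36.000.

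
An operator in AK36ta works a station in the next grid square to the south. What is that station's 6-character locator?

AK35tx

Latitude subsquare a = 0; −1 → -1, wraps to 23 = x, carry into square.
Latitude square 6; −1 → 5.
The longitude characters are unchanged.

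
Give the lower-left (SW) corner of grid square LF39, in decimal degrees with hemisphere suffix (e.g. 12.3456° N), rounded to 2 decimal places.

Field L=11, F=5: +11·20° lon, +5·10° lat → SW at lon 40°, lat -40°.
Square 3, 9: +3·2° lon, +9·1° lat → SW at lon 46°, lat -31°.
latitude 31.00° S, longitude 46.00° E.

31.00° S, 46.00° E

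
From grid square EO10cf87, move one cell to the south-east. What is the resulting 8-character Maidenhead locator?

EO10cf96

Longitude extended square 8; +1 → 9.
Latitude extended square 7; −1 → 6.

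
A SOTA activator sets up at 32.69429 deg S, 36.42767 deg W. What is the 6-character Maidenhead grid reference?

Offset from 180°W / 90°S: lon 143.5723°, lat 57.3057°.
Field: lon ⌊143.5723/20⌋ = 7 → H; lat ⌊57.3057/10⌋ = 5 → F.
Square: lon ⌊3.5723/2⌋ = 1; lat ⌊7.3057/1⌋ = 7.
Subsquare: lon ⌊1.5723/0.0833333⌋ = 18 → s; lat ⌊0.3057/0.0416667⌋ = 7 → h.

HF17sh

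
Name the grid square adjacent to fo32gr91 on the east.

Longitude extended square 9; +1 → 10, wraps to 0, carry into subsquare.
Longitude subsquare g = 6; +1 → 7 = h.
The latitude characters are unchanged.

FO32hr01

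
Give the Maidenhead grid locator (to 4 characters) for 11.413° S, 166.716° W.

Add 180° to longitude and 90° to latitude: 13.28, 78.59.
Field: lon ⌊13.28/20⌋ = 0 → A; lat ⌊78.59/10⌋ = 7 → H.
Square: lon ⌊13.28/2⌋ = 6; lat ⌊8.59/1⌋ = 8.

AH68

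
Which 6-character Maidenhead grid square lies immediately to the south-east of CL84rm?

Longitude subsquare r = 17; +1 → 18 = s.
Latitude subsquare m = 12; −1 → 11 = l.

CL84sl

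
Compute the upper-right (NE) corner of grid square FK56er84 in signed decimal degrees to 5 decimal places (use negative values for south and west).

Field F=5, K=10: +5·20° lon, +10·10° lat → SW at lon -80°, lat 10°.
Square 5, 6: +5·2° lon, +6·1° lat → SW at lon -70°, lat 16°.
Subsquare e=4, r=17: +4·0.0833333° lon, +17·0.0416667° lat → SW at lon -69.6667°, lat 16.7083°.
Extended square 8, 4: +8·0.00833333° lon, +4·0.00416667° lat → SW at lon -69.6°, lat 16.725°.
Cell spans 0.00833333° lon × 0.00416667° lat. NE corner is SW corner plus one full cell.
latitude 16.72917, longitude -69.59167.

16.72917, -69.59167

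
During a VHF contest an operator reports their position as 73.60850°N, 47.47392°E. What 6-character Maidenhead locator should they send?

Shift to the Maidenhead origin (180°W, 90°S): lon 227.4739, lat 163.6085.
Field: lon ⌊227.4739/20⌋ = 11 → L; lat ⌊163.6085/10⌋ = 16 → Q.
Square: lon ⌊7.4739/2⌋ = 3; lat ⌊3.6085/1⌋ = 3.
Subsquare: lon ⌊1.4739/0.0833333⌋ = 17 → r; lat ⌊0.6085/0.0416667⌋ = 14 → o.

LQ33ro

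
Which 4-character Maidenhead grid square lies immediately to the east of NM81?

NM91

Longitude square 8; +1 → 9.
The latitude characters are unchanged.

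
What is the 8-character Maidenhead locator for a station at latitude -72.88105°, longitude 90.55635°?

NB57gc68

Add 180° to longitude and 90° to latitude: 270.55635, 17.11895.
Field: 270.55635/20 → 13 → N, 17.11895/10 → 1 → B; chars NB.
Square: 10.55635/2 → 5, 7.11895/1 → 7; chars 57.
Subsquare: 0.55635/0.0833333 → 6 → g, 0.11895/0.0416667 → 2 → c; chars gc.
Extended square: 0.05635/0.00833333 → 6, 0.03562/0.00416667 → 8; chars 68.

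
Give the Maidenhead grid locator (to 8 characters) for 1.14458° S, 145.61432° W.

BI78eu65

Offset from 180°W / 90°S: lon 34.38568°, lat 88.85542°.
Field: 34.38568/20 → 1 → B, 88.85542/10 → 8 → I; chars BI.
Square: 14.38568/2 → 7, 8.85542/1 → 8; chars 78.
Subsquare: 0.38568/0.0833333 → 4 → e, 0.85542/0.0416667 → 20 → u; chars eu.
Extended square: 0.05235/0.00833333 → 6, 0.02209/0.00416667 → 5; chars 65.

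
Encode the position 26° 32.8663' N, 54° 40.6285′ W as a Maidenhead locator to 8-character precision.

Add 180° to longitude and 90° to latitude: 125.32286, 116.54777.
Field: lon ⌊125.32286/20⌋ = 6 → G; lat ⌊116.54777/10⌋ = 11 → L.
Square: lon ⌊5.32286/2⌋ = 2; lat ⌊6.54777/1⌋ = 6.
Subsquare: lon ⌊1.32286/0.0833333⌋ = 15 → p; lat ⌊0.54777/0.0416667⌋ = 13 → n.
Extended square: lon ⌊0.07286/0.00833333⌋ = 8; lat ⌊0.00610/0.00416667⌋ = 1.

GL26pn81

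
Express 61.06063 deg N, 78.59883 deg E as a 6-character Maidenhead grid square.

MP91hb

Offset from 180°W / 90°S: lon 258.5988°, lat 151.0606°.
Field (20°×10°, letters A–R): 258.5988/20 → 12 → M, 151.0606/10 → 15 → P; chars MP.
Square (2°×1°, digits 0–9): 18.5988/2 → 9, 1.0606/1 → 1; chars 91.
Subsquare (5′×2.5′, letters a–x): 0.5988/0.0833333 → 7 → h, 0.0606/0.0416667 → 1 → b; chars hb.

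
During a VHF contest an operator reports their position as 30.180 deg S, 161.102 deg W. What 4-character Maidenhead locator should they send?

AF99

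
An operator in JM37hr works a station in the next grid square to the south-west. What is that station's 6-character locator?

Longitude subsquare h = 7; −1 → 6 = g.
Latitude subsquare r = 17; −1 → 16 = q.

JM37gq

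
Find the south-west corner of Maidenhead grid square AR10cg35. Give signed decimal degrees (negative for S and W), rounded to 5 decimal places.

Field A=0, R=17: +0·20° lon, +17·10° lat → SW at lon -180°, lat 80°.
Square 1, 0: +1·2° lon, +0·1° lat → SW at lon -178°, lat 80°.
Subsquare c=2, g=6: +2·0.0833333° lon, +6·0.0416667° lat → SW at lon -177.833°, lat 80.25°.
Extended square 3, 5: +3·0.00833333° lon, +5·0.00416667° lat → SW at lon -177.808°, lat 80.2708°.
latitude 80.27083, longitude -177.80833.

80.27083, -177.80833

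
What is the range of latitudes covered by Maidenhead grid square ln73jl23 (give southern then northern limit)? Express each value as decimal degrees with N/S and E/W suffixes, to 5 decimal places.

Field L=11, N=13: +11·20° lon, +13·10° lat → SW at lon 40°, lat 40°.
Square 7, 3: +7·2° lon, +3·1° lat → SW at lon 54°, lat 43°.
Subsquare j=9, l=11: +9·0.0833333° lon, +11·0.0416667° lat → SW at lon 54.75°, lat 43.4583°.
Extended square 2, 3: +2·0.00833333° lon, +3·0.00416667° lat → SW at lon 54.7667°, lat 43.4708°.
Cell spans 0.00833333° lon × 0.00416667° lat.
south 43.47083° N, north 43.47500° N.

43.47083° N, 43.47500° N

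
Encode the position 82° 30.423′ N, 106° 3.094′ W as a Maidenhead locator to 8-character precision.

DR62xm31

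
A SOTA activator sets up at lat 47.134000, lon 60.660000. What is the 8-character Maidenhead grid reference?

MN07hd92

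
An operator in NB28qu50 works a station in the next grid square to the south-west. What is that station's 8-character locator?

Longitude extended square 5; −1 → 4.
Latitude extended square 0; −1 → -1, wraps to 9, carry into subsquare.
Latitude subsquare u = 20; −1 → 19 = t.

NB28qt49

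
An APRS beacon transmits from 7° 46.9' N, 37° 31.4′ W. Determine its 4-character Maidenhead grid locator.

Offset from 180°W / 90°S: lon 142.48°, lat 97.78°.
Field: 142.48/20 → 7 → H, 97.78/10 → 9 → J; chars HJ.
Square: 2.48/2 → 1, 7.78/1 → 7; chars 17.

HJ17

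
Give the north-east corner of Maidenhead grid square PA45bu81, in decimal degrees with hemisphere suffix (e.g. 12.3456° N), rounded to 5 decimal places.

Field P=15, A=0: +15·20° lon, +0·10° lat → SW at lon 120°, lat -90°.
Square 4, 5: +4·2° lon, +5·1° lat → SW at lon 128°, lat -85°.
Subsquare b=1, u=20: +1·0.0833333° lon, +20·0.0416667° lat → SW at lon 128.083°, lat -84.1667°.
Extended square 8, 1: +8·0.00833333° lon, +1·0.00416667° lat → SW at lon 128.15°, lat -84.1625°.
Cell spans 0.00833333° lon × 0.00416667° lat. NE corner is SW corner plus one full cell.
latitude 84.15833° S, longitude 128.15833° E.

84.15833° S, 128.15833° E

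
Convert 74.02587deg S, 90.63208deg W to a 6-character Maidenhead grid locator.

EB45qx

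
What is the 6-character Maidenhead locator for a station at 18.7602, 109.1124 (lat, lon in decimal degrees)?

OK48ns

Shift to the Maidenhead origin (180°W, 90°S): lon 289.1124, lat 108.7602.
Field (20°×10°, letters A–R): lon ⌊289.1124/20⌋ = 14 → O; lat ⌊108.7602/10⌋ = 10 → K.
Square (2°×1°, digits 0–9): lon ⌊9.1124/2⌋ = 4; lat ⌊8.7602/1⌋ = 8.
Subsquare (5′×2.5′, letters a–x): lon ⌊1.1124/0.0833333⌋ = 13 → n; lat ⌊0.7602/0.0416667⌋ = 18 → s.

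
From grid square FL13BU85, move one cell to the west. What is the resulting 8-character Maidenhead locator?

FL13bu75

Longitude extended square 8; −1 → 7.
The latitude characters are unchanged.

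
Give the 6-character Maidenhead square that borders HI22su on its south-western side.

Longitude subsquare s = 18; −1 → 17 = r.
Latitude subsquare u = 20; −1 → 19 = t.

HI22rt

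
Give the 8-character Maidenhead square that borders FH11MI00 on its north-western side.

FH11li91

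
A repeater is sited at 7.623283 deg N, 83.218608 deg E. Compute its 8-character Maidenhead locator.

NJ17oo69

Offset from 180°W / 90°S: lon 263.21861°, lat 97.62328°.
Field: 263.21861/20 → 13 → N, 97.62328/10 → 9 → J; chars NJ.
Square: 3.21861/2 → 1, 7.62328/1 → 7; chars 17.
Subsquare: 1.21861/0.0833333 → 14 → o, 0.62328/0.0416667 → 14 → o; chars oo.
Extended square: 0.05194/0.00833333 → 6, 0.03995/0.00416667 → 9; chars 69.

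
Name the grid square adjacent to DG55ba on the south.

DG54bx

Latitude subsquare a = 0; −1 → -1, wraps to 23 = x, carry into square.
Latitude square 5; −1 → 4.
The longitude characters are unchanged.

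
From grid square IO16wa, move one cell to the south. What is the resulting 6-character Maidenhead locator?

IO15wx

Latitude subsquare a = 0; −1 → -1, wraps to 23 = x, carry into square.
Latitude square 6; −1 → 5.
The longitude characters are unchanged.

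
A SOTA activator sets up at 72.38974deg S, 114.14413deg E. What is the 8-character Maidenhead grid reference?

OB77bo76

Offset from 180°W / 90°S: lon 294.14413°, lat 17.61026°.
Field: 294.14413/20 → 14 → O, 17.61026/10 → 1 → B; chars OB.
Square: 14.14413/2 → 7, 7.61026/1 → 7; chars 77.
Subsquare: 0.14413/0.0833333 → 1 → b, 0.61026/0.0416667 → 14 → o; chars bo.
Extended square: 0.06080/0.00833333 → 7, 0.02693/0.00416667 → 6; chars 76.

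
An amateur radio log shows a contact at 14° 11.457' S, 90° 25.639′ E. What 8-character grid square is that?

NH55ft14

Shift to the Maidenhead origin (180°W, 90°S): lon 270.42732, lat 75.80905.
Field: lon ⌊270.42732/20⌋ = 13 → N; lat ⌊75.80905/10⌋ = 7 → H.
Square: lon ⌊10.42732/2⌋ = 5; lat ⌊5.80905/1⌋ = 5.
Subsquare: lon ⌊0.42732/0.0833333⌋ = 5 → f; lat ⌊0.80905/0.0416667⌋ = 19 → t.
Extended square: lon ⌊0.01065/0.00833333⌋ = 1; lat ⌊0.01738/0.00416667⌋ = 4.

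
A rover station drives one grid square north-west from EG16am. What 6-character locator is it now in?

Longitude subsquare a = 0; −1 → -1, wraps to 23 = x, carry into square.
Longitude square 1; −1 → 0.
Latitude subsquare m = 12; +1 → 13 = n.

EG06xn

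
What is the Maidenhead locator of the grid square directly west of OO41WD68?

OO41wd58

Longitude extended square 6; −1 → 5.
The latitude characters are unchanged.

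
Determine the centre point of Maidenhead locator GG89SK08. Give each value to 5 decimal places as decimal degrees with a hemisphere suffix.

20.54792° S, 42.49583° W

Field G=6, G=6: +6·20° lon, +6·10° lat → SW at lon -60°, lat -30°.
Square 8, 9: +8·2° lon, +9·1° lat → SW at lon -44°, lat -21°.
Subsquare s=18, k=10: +18·0.0833333° lon, +10·0.0416667° lat → SW at lon -42.5°, lat -20.5833°.
Extended square 0, 8: +0·0.00833333° lon, +8·0.00416667° lat → SW at lon -42.5°, lat -20.55°.
Cell spans 0.00833333° lon × 0.00416667° lat. Centre is SW corner plus half of each.
latitude 20.54792° S, longitude 42.49583° W.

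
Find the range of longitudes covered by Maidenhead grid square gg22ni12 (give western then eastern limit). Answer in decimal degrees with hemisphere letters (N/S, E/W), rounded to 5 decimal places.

Field G=6, G=6: +6·20° lon, +6·10° lat → SW at lon -60°, lat -30°.
Square 2, 2: +2·2° lon, +2·1° lat → SW at lon -56°, lat -28°.
Subsquare n=13, i=8: +13·0.0833333° lon, +8·0.0416667° lat → SW at lon -54.9167°, lat -27.6667°.
Extended square 1, 2: +1·0.00833333° lon, +2·0.00416667° lat → SW at lon -54.9083°, lat -27.6583°.
Cell spans 0.00833333° lon × 0.00416667° lat.
west 54.90833° W, east 54.90000° W.

54.90833° W, 54.90000° W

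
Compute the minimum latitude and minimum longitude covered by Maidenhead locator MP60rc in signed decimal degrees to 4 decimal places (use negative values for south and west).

Field M=12, P=15: +12·20° lon, +15·10° lat → SW at lon 60°, lat 60°.
Square 6, 0: +6·2° lon, +0·1° lat → SW at lon 72°, lat 60°.
Subsquare r=17, c=2: +17·0.0833333° lon, +2·0.0416667° lat → SW at lon 73.4167°, lat 60.0833°.
latitude 60.0833, longitude 73.4167.

60.0833, 73.4167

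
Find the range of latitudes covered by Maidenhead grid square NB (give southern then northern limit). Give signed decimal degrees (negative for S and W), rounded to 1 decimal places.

Field N=13, B=1: +13·20° lon, +1·10° lat → SW at lon 80°, lat -80°.
Cell spans 20° lon × 10° lat.
south -80.0, north -70.0.

-80.0, -70.0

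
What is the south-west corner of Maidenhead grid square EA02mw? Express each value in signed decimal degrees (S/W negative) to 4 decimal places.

-87.0833, -99.0000

Field E=4, A=0: +4·20° lon, +0·10° lat → SW at lon -100°, lat -90°.
Square 0, 2: +0·2° lon, +2·1° lat → SW at lon -100°, lat -88°.
Subsquare m=12, w=22: +12·0.0833333° lon, +22·0.0416667° lat → SW at lon -99°, lat -87.0833°.
latitude -87.0833, longitude -99.0000.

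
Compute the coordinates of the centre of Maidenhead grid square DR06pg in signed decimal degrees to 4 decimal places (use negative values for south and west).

86.2708, -118.7083

Field D=3, R=17: +3·20° lon, +17·10° lat → SW at lon -120°, lat 80°.
Square 0, 6: +0·2° lon, +6·1° lat → SW at lon -120°, lat 86°.
Subsquare p=15, g=6: +15·0.0833333° lon, +6·0.0416667° lat → SW at lon -118.75°, lat 86.25°.
Cell spans 0.0833333° lon × 0.0416667° lat. Centre is SW corner plus half of each.
latitude 86.2708, longitude -118.7083.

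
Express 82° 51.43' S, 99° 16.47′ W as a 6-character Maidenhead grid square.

Add 180° to longitude and 90° to latitude: 80.7255, 7.1428.
Field: lon ⌊80.7255/20⌋ = 4 → E; lat ⌊7.1428/10⌋ = 0 → A.
Square: lon ⌊0.7255/2⌋ = 0; lat ⌊7.1428/1⌋ = 7.
Subsquare: lon ⌊0.7255/0.0833333⌋ = 8 → i; lat ⌊0.1428/0.0416667⌋ = 3 → d.

EA07id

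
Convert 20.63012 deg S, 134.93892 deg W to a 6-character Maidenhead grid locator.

CG29mi

Offset from 180°W / 90°S: lon 45.0611°, lat 69.3699°.
Field: lon ⌊45.0611/20⌋ = 2 → C; lat ⌊69.3699/10⌋ = 6 → G.
Square: lon ⌊5.0611/2⌋ = 2; lat ⌊9.3699/1⌋ = 9.
Subsquare: lon ⌊1.0611/0.0833333⌋ = 12 → m; lat ⌊0.3699/0.0416667⌋ = 8 → i.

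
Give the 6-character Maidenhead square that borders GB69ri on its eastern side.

GB69si

Longitude subsquare r = 17; +1 → 18 = s.
The latitude characters are unchanged.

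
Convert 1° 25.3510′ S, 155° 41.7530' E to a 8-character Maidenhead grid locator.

Add 180° to longitude and 90° to latitude: 335.69588, 88.57748.
Field: lon ⌊335.69588/20⌋ = 16 → Q; lat ⌊88.57748/10⌋ = 8 → I.
Square: lon ⌊15.69588/2⌋ = 7; lat ⌊8.57748/1⌋ = 8.
Subsquare: lon ⌊1.69588/0.0833333⌋ = 20 → u; lat ⌊0.57748/0.0416667⌋ = 13 → n.
Extended square: lon ⌊0.02922/0.00833333⌋ = 3; lat ⌊0.03582/0.00416667⌋ = 8.

QI78un38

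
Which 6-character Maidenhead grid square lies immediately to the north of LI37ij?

LI37ik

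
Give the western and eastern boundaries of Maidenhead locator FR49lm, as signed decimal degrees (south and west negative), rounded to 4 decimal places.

-71.0833, -71.0000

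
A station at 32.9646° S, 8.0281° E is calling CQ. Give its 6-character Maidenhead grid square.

JF47aa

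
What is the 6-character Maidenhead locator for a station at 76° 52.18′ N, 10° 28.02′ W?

Offset from 180°W / 90°S: lon 169.5330°, lat 166.8697°.
Field: lon ⌊169.5330/20⌋ = 8 → I; lat ⌊166.8697/10⌋ = 16 → Q.
Square: lon ⌊9.5330/2⌋ = 4; lat ⌊6.8697/1⌋ = 6.
Subsquare: lon ⌊1.5330/0.0833333⌋ = 18 → s; lat ⌊0.8697/0.0416667⌋ = 20 → u.

IQ46su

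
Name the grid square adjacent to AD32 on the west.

AD22

Longitude square 3; −1 → 2.
The latitude characters are unchanged.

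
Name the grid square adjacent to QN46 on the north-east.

Longitude square 4; +1 → 5.
Latitude square 6; +1 → 7.

QN57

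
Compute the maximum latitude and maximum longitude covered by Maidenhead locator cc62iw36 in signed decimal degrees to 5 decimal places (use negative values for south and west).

Field C=2, C=2: +2·20° lon, +2·10° lat → SW at lon -140°, lat -70°.
Square 6, 2: +6·2° lon, +2·1° lat → SW at lon -128°, lat -68°.
Subsquare i=8, w=22: +8·0.0833333° lon, +22·0.0416667° lat → SW at lon -127.333°, lat -67.0833°.
Extended square 3, 6: +3·0.00833333° lon, +6·0.00416667° lat → SW at lon -127.308°, lat -67.0583°.
Cell spans 0.00833333° lon × 0.00416667° lat. NE corner is SW corner plus one full cell.
latitude -67.05417, longitude -127.30000.

-67.05417, -127.30000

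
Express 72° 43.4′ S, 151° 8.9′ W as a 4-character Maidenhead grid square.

BB47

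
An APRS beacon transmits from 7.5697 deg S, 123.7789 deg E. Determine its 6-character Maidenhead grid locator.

PI12vk

Add 180° to longitude and 90° to latitude: 303.7789, 82.4303.
Field: 303.7789/20 → 15 → P, 82.4303/10 → 8 → I; chars PI.
Square: 3.7789/2 → 1, 2.4303/1 → 2; chars 12.
Subsquare: 1.7789/0.0833333 → 21 → v, 0.4303/0.0416667 → 10 → k; chars vk.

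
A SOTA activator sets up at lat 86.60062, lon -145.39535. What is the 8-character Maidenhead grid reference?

Offset from 180°W / 90°S: lon 34.60465°, lat 176.60062°.
Field: 34.60465/20 → 1 → B, 176.60062/10 → 17 → R; chars BR.
Square: 14.60465/2 → 7, 6.60062/1 → 6; chars 76.
Subsquare: 0.60465/0.0833333 → 7 → h, 0.60062/0.0416667 → 14 → o; chars ho.
Extended square: 0.02132/0.00833333 → 2, 0.01729/0.00416667 → 4; chars 24.

BR76ho24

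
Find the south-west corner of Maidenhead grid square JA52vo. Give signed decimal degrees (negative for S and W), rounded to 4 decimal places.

-87.4167, 11.7500

Field J=9, A=0: +9·20° lon, +0·10° lat → SW at lon 0°, lat -90°.
Square 5, 2: +5·2° lon, +2·1° lat → SW at lon 10°, lat -88°.
Subsquare v=21, o=14: +21·0.0833333° lon, +14·0.0416667° lat → SW at lon 11.75°, lat -87.4167°.
latitude -87.4167, longitude 11.7500.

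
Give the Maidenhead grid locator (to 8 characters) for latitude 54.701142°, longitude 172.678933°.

RO64iq18

Offset from 180°W / 90°S: lon 352.67893°, lat 144.70114°.
Field: 352.67893/20 → 17 → R, 144.70114/10 → 14 → O; chars RO.
Square: 12.67893/2 → 6, 4.70114/1 → 4; chars 64.
Subsquare: 0.67893/0.0833333 → 8 → i, 0.70114/0.0416667 → 16 → q; chars iq.
Extended square: 0.01227/0.00833333 → 1, 0.03448/0.00416667 → 8; chars 18.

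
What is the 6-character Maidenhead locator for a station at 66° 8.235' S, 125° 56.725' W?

CC73au

Shift to the Maidenhead origin (180°W, 90°S): lon 54.0546, lat 23.8628.
Field: lon ⌊54.0546/20⌋ = 2 → C; lat ⌊23.8628/10⌋ = 2 → C.
Square: lon ⌊14.0546/2⌋ = 7; lat ⌊3.8628/1⌋ = 3.
Subsquare: lon ⌊0.0546/0.0833333⌋ = 0 → a; lat ⌊0.8628/0.0416667⌋ = 20 → u.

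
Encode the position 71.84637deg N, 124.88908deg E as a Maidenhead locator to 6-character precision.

PQ21ku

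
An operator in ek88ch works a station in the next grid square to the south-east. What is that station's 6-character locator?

EK88dg

Longitude subsquare c = 2; +1 → 3 = d.
Latitude subsquare h = 7; −1 → 6 = g.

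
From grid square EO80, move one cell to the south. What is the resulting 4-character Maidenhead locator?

Latitude square 0; −1 → -1, wraps to 9, carry into field.
Latitude field O = 14; −1 → 13 = N.
The longitude characters are unchanged.

EN89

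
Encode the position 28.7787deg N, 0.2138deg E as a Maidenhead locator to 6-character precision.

JL08cs

Add 180° to longitude and 90° to latitude: 180.2138, 118.7787.
Field: lon ⌊180.2138/20⌋ = 9 → J; lat ⌊118.7787/10⌋ = 11 → L.
Square: lon ⌊0.2138/2⌋ = 0; lat ⌊8.7787/1⌋ = 8.
Subsquare: lon ⌊0.2138/0.0833333⌋ = 2 → c; lat ⌊0.7787/0.0416667⌋ = 18 → s.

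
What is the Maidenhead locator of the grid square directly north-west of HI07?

GI98

Longitude square 0; −1 → -1, wraps to 9, carry into field.
Longitude field H = 7; −1 → 6 = G.
Latitude square 7; +1 → 8.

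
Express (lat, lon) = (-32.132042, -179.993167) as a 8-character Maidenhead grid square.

Shift to the Maidenhead origin (180°W, 90°S): lon 0.00683, lat 57.86796.
Field: lon ⌊0.00683/20⌋ = 0 → A; lat ⌊57.86796/10⌋ = 5 → F.
Square: lon ⌊0.00683/2⌋ = 0; lat ⌊7.86796/1⌋ = 7.
Subsquare: lon ⌊0.00683/0.0833333⌋ = 0 → a; lat ⌊0.86796/0.0416667⌋ = 20 → u.
Extended square: lon ⌊0.00683/0.00833333⌋ = 0; lat ⌊0.03462/0.00416667⌋ = 8.

AF07au08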